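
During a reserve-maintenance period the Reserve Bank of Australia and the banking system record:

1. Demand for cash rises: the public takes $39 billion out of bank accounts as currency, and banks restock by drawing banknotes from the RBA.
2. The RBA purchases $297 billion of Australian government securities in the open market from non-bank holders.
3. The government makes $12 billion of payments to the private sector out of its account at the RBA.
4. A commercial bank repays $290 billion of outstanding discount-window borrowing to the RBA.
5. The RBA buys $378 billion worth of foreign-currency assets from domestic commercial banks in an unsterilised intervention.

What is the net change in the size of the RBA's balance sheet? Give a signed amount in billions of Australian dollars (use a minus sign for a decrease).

+$385 billion

Currency withdrawal $39 billion: only the composition of liabilities changes → 0.
Asset purchase (from non-banks) $297 billion: an RBA asset is acquired → +$297B.
Government spending $12 billion: only the composition of liabilities changes → 0.
Discount-window repayment $290 billion: an RBA asset is shed → −$290B.
FX purchase $378 billion: an RBA asset is acquired → +$378B.
Net: 0 + 297 + 0 − 290 + 378 = +$385 billion.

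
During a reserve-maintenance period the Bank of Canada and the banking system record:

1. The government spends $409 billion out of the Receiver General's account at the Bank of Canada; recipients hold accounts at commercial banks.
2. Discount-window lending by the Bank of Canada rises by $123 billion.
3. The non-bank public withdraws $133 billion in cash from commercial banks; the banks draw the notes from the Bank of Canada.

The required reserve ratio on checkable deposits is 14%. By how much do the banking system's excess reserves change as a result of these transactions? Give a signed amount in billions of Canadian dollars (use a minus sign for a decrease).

Government spending $409 billion: reserves +$409B, deposits +$409B.
Discount-window loan $123 billion: reserves +$123B, deposits 0.
Currency withdrawal $133 billion: reserves −$133B, deposits −$133B.
Totals: Δreserves = +$399B, Δdeposits = +$276B.
Δrequired reserves = 14% × +$276B = +$38.64B.
Δexcess reserves = Δreserves − Δrequired = +$399B − (+$38.64B) = +$360.36 billion.

+$360.36 billion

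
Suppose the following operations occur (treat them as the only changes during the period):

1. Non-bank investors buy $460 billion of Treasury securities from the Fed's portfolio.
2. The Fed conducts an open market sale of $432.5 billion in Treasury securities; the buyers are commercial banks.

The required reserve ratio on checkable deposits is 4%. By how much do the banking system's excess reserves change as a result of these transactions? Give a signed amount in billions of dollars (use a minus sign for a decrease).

-$874.1 billion

Asset sale (to non-banks) $460 billion: reserves −$460B, deposits −$460B.
OMO sale (to banks) $432.5 billion: reserves −$432.5B, deposits 0.
Totals: Δreserves = −$892.5B, Δdeposits = −$460B.
Δrequired reserves = 4% × −$460B = −$18.4B.
Δexcess reserves = Δreserves − Δrequired = −$892.5B − (−$18.4B) = -$874.1 billion.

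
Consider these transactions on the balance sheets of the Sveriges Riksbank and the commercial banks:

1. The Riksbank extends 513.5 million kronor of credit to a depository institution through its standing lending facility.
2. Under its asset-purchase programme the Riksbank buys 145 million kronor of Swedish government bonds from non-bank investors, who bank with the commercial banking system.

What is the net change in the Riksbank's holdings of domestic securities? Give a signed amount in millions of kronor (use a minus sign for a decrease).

+145 million

Riksbank balance sheet:
  Assets:      Securities +145M, Loans to banks +513.5M
  Liabilities: Bank reserves +658.5M
So the change in the Riksbank's holdings of domestic securities is +145 million.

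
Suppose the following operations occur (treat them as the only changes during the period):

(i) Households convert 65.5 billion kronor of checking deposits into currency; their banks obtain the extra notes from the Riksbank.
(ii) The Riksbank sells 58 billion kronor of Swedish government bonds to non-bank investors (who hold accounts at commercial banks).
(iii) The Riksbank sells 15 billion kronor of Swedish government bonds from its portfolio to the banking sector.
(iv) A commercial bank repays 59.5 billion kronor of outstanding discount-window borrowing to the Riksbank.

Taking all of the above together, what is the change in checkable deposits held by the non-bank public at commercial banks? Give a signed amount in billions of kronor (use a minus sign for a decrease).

Riksbank balance sheet:
  Assets:      Securities −73B, Loans to banks −59.5B
  Liabilities: Bank reserves −198B, Currency in circulation +65.5B
Commercial banking system:
  Assets:      Reserves at CB −198B, Securities +15B
  Liabilities: Checkable deposits −123.5B, Borrowings from CB −59.5B
So the change in checkable deposits held by the non-bank public at commercial banks is -123.5 billion.

-123.5 billion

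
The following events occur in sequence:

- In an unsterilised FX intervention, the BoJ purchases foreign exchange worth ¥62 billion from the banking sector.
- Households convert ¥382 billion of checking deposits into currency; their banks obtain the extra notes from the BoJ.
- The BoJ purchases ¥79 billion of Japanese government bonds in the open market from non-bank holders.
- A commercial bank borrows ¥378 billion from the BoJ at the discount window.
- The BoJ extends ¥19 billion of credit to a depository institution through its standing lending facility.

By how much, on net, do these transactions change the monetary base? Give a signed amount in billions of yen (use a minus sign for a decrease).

+¥538 billion

BoJ balance sheet:
  Assets:      Securities +¥79B, Loans to banks +¥397B, Foreign assets +¥62B
  Liabilities: Bank reserves +¥156B, Currency in circulation +¥382B
Commercial banking system:
  Assets:      Reserves at CB +¥156B, Foreign assets −¥62B
  Liabilities: Checkable deposits −¥303B, Borrowings from CB +¥397B
Monetary base = currency + reserves: +¥382B + (+¥156B) = +¥538 billion.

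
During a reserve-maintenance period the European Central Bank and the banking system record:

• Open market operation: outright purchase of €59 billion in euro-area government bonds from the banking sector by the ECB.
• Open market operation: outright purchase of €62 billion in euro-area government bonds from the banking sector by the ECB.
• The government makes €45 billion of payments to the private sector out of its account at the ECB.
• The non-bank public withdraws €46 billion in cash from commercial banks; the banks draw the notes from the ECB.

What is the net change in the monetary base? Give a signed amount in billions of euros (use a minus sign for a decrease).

+€166 billion

OMO purchase (from banks) €59 billion: ECB balance sheet expands → +€59B.
OMO purchase (from banks) €62 billion: ECB balance sheet expands → +€62B.
Government spending €45 billion: a non-base liability converts back to reserves → +€45B.
Currency withdrawal €46 billion: just a shift between currency and reserves — both are base money → 0.
Net: 59 + 62 + 45 + 0 = +€166 billion.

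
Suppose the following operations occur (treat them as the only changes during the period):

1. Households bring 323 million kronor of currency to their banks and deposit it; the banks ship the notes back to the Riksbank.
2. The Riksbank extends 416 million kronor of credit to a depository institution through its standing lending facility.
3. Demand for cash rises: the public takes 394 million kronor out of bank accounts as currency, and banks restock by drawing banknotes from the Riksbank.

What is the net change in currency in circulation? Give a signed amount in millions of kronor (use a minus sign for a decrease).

+71 million

Currency deposit 323 million kronor: notes return to the central bank → −323M.
Discount-window loan 416 million kronor: no currency enters or leaves circulation → 0.
Currency withdrawal 394 million kronor: notes leave the central bank → +394M.
Net: −323 + 0 + 394 = +71 million.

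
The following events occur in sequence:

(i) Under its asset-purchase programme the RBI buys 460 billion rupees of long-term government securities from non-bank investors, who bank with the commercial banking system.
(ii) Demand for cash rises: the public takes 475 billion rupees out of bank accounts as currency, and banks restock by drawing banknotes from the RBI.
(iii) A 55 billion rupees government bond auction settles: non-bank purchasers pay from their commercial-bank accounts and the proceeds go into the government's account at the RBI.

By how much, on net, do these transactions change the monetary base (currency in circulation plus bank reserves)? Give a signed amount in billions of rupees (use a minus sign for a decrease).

Asset purchase (from non-banks) 460 billion rupees: RBI balance sheet expands → +460B.
Currency withdrawal 475 billion rupees: just a shift between currency and reserves — both are base money → 0.
Government account inflow 55 billion rupees: reserves shift to a non-base liability → −55B.
Net: 460 + 0 − 55 = +405 billion.

+405 billion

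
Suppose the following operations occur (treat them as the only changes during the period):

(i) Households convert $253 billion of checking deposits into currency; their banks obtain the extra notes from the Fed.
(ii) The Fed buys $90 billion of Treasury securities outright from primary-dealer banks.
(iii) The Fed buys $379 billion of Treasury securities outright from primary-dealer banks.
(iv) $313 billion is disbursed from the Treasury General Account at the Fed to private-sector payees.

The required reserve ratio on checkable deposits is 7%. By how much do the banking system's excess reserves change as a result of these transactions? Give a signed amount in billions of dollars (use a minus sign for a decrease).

Currency withdrawal $253 billion: reserves −$253B, deposits −$253B.
OMO purchase (from banks) $90 billion: reserves +$90B, deposits 0.
OMO purchase (from banks) $379 billion: reserves +$379B, deposits 0.
Government spending $313 billion: reserves +$313B, deposits +$313B.
Totals: Δreserves = +$529B, Δdeposits = +$60B.
Δrequired reserves = 7% × +$60B = +$4.2B.
Δexcess reserves = Δreserves − Δrequired = +$529B − (+$4.2B) = +$524.8 billion.

+$524.8 billion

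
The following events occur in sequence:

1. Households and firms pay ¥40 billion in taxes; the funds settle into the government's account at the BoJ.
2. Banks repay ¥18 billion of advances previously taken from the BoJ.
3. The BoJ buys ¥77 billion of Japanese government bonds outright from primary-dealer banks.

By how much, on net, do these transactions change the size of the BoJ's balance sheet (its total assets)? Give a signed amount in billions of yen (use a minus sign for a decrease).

BoJ balance sheet:
  Assets:      Securities +¥77B, Loans to banks −¥18B
  Liabilities: Bank reserves +¥19B, Government deposits +¥40B
Commercial banking system:
  Assets:      Reserves at CB +¥19B, Securities −¥77B
  Liabilities: Checkable deposits −¥40B, Borrowings from CB −¥18B
Change in total BoJ assets = +¥59 billion.

+¥59 billion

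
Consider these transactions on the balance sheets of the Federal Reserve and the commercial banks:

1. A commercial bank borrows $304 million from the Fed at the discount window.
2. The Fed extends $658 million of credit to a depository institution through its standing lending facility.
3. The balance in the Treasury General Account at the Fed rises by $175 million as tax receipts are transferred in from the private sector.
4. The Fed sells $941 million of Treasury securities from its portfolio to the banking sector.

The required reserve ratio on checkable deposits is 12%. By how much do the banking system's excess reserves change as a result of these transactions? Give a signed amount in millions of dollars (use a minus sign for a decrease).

Discount-window loan $304 million: reserves +$304M, deposits 0.
Discount-window loan $658 million: reserves +$658M, deposits 0.
Government account inflow $175 million: reserves −$175M, deposits −$175M.
OMO sale (to banks) $941 million: reserves −$941M, deposits 0.
Totals: Δreserves = −$154M, Δdeposits = −$175M.
Δrequired reserves = 12% × −$175M = −$21M.
Δexcess reserves = Δreserves − Δrequired = −$154M − (−$21M) = -$133 million.

-$133 million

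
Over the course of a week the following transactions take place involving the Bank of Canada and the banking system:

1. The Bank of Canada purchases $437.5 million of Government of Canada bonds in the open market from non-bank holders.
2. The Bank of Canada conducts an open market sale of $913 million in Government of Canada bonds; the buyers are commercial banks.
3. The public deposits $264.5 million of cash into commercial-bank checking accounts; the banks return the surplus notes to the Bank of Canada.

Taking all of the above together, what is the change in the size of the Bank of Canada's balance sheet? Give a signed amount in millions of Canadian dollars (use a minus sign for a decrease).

-$475.5 million

Bank of Canada balance sheet:
  Assets:      Securities −$475.5M
  Liabilities: Bank reserves −$211M, Currency in circulation −$264.5M
Commercial banking system:
  Assets:      Reserves at CB −$211M, Securities +$913M
  Liabilities: Checkable deposits +$702M
Change in total Bank of Canada assets = -$475.5 million.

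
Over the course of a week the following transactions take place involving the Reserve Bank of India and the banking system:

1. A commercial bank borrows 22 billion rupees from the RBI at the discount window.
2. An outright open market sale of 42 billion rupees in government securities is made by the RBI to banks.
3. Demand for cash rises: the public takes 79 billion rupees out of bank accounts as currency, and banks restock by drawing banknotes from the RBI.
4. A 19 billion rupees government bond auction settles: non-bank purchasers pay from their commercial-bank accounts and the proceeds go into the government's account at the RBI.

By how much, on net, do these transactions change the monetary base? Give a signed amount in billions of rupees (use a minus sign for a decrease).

-39 billion

RBI balance sheet:
  Assets:      Securities −42B, Loans to banks +22B
  Liabilities: Bank reserves −118B, Currency in circulation +79B, Government deposits +19B
Monetary base = currency + reserves: +79B + (−118B) = -39 billion.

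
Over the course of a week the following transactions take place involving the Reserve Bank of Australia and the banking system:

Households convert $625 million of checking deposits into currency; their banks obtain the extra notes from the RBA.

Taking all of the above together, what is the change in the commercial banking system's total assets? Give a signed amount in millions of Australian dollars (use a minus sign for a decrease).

Currency withdrawal $625 million: bank balance sheets shrink → −$625M.

-$625 million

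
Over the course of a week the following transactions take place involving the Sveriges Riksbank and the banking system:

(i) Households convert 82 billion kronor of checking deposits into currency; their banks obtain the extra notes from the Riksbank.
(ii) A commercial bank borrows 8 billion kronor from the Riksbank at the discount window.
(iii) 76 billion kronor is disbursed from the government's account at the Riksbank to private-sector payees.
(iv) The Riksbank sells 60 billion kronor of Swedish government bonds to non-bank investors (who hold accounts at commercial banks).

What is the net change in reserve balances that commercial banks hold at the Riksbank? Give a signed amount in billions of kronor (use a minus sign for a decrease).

Currency withdrawal 82 billion kronor: banks swap reserves for currency → −82B.
Discount-window loan 8 billion kronor: the loan is credited to the bank's reserve account → +8B.
Government spending 76 billion kronor: government payments flow into bank reserve accounts → +76B.
Asset sale (to non-banks) 60 billion kronor: the non-bank buyers' banks settle from reserves → −60B.
Net: −82 + 8 + 76 − 60 = -58 billion.

-58 billion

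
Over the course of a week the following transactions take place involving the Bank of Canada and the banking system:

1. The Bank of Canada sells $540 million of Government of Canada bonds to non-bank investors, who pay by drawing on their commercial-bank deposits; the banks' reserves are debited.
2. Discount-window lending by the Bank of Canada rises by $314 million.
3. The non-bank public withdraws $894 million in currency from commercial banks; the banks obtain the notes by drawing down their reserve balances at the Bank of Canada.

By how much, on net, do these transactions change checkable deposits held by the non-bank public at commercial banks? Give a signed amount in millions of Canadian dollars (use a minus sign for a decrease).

Bank of Canada balance sheet:
  Assets:      Securities −$540M, Loans to banks +$314M
  Liabilities: Bank reserves −$1120M, Currency in circulation +$894M
Commercial banking system:
  Assets:      Reserves at CB −$1120M
  Liabilities: Checkable deposits −$1434M, Borrowings from CB +$314M
So the change in checkable deposits held by the non-bank public at commercial banks is -$1434 million.

-$1434 million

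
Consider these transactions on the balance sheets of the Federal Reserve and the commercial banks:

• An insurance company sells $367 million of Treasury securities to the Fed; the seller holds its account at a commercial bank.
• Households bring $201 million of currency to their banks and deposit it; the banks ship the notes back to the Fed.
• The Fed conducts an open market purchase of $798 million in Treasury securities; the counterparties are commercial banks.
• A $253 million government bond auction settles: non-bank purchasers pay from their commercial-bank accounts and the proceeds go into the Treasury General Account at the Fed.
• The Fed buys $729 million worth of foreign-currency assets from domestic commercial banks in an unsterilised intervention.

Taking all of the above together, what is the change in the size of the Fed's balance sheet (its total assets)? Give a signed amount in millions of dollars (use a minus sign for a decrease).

+$1894 million

Fed balance sheet:
  Assets:      Securities +$1165M, Foreign assets +$729M
  Liabilities: Bank reserves +$1842M, Currency in circulation −$201M, Government deposits +$253M
Commercial banking system:
  Assets:      Reserves at CB +$1842M, Securities −$798M, Foreign assets −$729M
  Liabilities: Checkable deposits +$315M
Change in total Fed assets = +$1894 million.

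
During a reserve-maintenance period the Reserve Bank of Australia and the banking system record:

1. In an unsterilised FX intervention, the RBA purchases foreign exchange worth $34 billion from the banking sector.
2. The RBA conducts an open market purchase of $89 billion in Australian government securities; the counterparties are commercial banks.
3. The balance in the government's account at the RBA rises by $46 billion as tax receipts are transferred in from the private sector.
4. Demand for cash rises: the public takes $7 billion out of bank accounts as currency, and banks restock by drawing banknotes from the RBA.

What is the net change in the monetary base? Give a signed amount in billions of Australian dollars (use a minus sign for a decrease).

RBA balance sheet:
  Assets:      Securities +$89B, Foreign assets +$34B
  Liabilities: Bank reserves +$70B, Currency in circulation +$7B, Government deposits +$46B
Monetary base = currency + reserves: +$7B + (+$70B) = +$77 billion.

+$77 billion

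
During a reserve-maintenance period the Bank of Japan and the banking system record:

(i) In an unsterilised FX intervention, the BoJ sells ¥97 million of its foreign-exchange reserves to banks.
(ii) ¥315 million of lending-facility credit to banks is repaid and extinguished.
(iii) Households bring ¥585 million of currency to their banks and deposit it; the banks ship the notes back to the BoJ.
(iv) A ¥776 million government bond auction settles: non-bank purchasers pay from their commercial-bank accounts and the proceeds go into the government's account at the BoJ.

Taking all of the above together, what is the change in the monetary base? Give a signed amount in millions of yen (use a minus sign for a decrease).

-¥1188 million

FX sale ¥97 million: BoJ balance sheet contracts → −¥97M.
Discount-window repayment ¥315 million: BoJ balance sheet contracts → −¥315M.
Currency deposit ¥585 million: just a shift between currency and reserves — both are base money → 0.
Government account inflow ¥776 million: reserves shift to a non-base liability → −¥776M.
Net: −97 − 315 + 0 − 776 = -¥1188 million.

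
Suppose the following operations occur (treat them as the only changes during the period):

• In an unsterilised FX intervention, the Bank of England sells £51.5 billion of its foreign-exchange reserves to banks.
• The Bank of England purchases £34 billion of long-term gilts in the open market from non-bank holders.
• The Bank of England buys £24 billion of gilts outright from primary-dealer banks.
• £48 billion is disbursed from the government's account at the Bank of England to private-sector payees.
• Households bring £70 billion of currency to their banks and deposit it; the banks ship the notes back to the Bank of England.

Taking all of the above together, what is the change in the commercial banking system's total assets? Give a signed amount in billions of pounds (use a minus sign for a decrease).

FX sale £51.5 billion: just an asset swap on bank balance sheets → 0.
Asset purchase (from non-banks) £34 billion: bank balance sheets expand → +£34B.
OMO purchase (from banks) £24 billion: just an asset swap on bank balance sheets → 0.
Government spending £48 billion: bank balance sheets expand → +£48B.
Currency deposit £70 billion: bank balance sheets expand → +£70B.
Net: 0 + 34 + 0 + 48 + 70 = +£152 billion.

+£152 billion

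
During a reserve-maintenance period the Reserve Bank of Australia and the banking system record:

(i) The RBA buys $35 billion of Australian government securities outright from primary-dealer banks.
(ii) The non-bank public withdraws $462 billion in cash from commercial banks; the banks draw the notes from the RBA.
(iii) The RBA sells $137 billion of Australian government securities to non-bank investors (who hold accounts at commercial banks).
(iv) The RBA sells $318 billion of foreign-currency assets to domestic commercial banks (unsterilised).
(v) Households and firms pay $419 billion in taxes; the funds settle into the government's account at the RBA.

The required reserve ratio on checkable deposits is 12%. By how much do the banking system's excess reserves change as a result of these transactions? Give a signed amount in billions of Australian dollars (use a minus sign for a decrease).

-$1178.84 billion

OMO purchase (from banks) $35 billion: reserves +$35B, deposits 0.
Currency withdrawal $462 billion: reserves −$462B, deposits −$462B.
Asset sale (to non-banks) $137 billion: reserves −$137B, deposits −$137B.
FX sale $318 billion: reserves −$318B, deposits 0.
Government account inflow $419 billion: reserves −$419B, deposits −$419B.
Totals: Δreserves = −$1301B, Δdeposits = −$1018B.
Δrequired reserves = 12% × −$1018B = −$122.16B.
Δexcess reserves = Δreserves − Δrequired = −$1301B − (−$122.16B) = -$1178.84 billion.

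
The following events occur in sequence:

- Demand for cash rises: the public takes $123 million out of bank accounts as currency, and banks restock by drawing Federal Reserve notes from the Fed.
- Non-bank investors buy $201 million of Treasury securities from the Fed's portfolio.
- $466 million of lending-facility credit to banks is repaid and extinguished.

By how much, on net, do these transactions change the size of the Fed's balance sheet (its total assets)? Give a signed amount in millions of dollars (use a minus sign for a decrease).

Fed balance sheet:
  Assets:      Securities −$201M, Loans to banks −$466M
  Liabilities: Bank reserves −$790M, Currency in circulation +$123M
Change in total Fed assets = -$667 million.

-$667 million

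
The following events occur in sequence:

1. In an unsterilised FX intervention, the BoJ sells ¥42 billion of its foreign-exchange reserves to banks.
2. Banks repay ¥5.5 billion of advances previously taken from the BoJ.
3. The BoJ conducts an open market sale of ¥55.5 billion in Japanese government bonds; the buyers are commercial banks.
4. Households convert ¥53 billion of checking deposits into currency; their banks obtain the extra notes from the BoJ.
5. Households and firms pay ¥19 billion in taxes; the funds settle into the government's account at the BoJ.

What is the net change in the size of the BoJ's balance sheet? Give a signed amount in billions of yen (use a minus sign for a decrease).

BoJ balance sheet:
  Assets:      Securities −¥55.5B, Loans to banks −¥5.5B, Foreign assets −¥42B
  Liabilities: Bank reserves −¥175B, Currency in circulation +¥53B, Government deposits +¥19B
Commercial banking system:
  Assets:      Reserves at CB −¥175B, Securities +¥55.5B, Foreign assets +¥42B
  Liabilities: Checkable deposits −¥72B, Borrowings from CB −¥5.5B
Change in total BoJ assets = -¥103 billion.

-¥103 billion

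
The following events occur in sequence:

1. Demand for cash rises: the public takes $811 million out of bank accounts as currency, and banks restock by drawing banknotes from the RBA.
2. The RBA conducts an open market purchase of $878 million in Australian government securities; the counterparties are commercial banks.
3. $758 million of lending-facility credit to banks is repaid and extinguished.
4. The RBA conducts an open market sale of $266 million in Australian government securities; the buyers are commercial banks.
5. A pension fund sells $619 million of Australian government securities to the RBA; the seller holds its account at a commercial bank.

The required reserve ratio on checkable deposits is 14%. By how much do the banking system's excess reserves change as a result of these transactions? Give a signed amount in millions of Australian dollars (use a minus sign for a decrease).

-$311.12 million

Currency withdrawal $811 million: reserves −$811M, deposits −$811M.
OMO purchase (from banks) $878 million: reserves +$878M, deposits 0.
Discount-window repayment $758 million: reserves −$758M, deposits 0.
OMO sale (to banks) $266 million: reserves −$266M, deposits 0.
Asset purchase (from non-banks) $619 million: reserves +$619M, deposits +$619M.
Totals: Δreserves = −$338M, Δdeposits = −$192M.
Δrequired reserves = 14% × −$192M = −$26.88M.
Δexcess reserves = Δreserves − Δrequired = −$338M − (−$26.88M) = -$311.12 million.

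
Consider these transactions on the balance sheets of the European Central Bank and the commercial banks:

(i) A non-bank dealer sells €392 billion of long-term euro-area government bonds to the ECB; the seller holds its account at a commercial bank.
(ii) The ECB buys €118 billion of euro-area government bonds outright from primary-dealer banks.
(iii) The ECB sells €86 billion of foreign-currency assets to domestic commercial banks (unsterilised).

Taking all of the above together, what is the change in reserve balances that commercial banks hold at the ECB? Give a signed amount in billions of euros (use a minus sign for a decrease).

+€424 billion

ECB balance sheet:
  Assets:      Securities +€510B, Foreign assets −€86B
  Liabilities: Bank reserves +€424B
So the change in reserve balances that commercial banks hold at the ECB is +€424 billion.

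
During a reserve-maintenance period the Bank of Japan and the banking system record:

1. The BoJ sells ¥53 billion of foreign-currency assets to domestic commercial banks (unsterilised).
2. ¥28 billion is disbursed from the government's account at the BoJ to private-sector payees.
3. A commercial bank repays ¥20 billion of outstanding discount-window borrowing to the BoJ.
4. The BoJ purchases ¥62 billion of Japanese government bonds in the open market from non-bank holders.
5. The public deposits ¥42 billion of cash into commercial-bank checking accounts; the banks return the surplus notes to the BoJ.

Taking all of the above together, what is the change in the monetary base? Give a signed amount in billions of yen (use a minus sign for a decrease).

FX sale ¥53 billion: BoJ balance sheet contracts → −¥53B.
Government spending ¥28 billion: a non-base liability converts back to reserves → +¥28B.
Discount-window repayment ¥20 billion: BoJ balance sheet contracts → −¥20B.
Asset purchase (from non-banks) ¥62 billion: BoJ balance sheet expands → +¥62B.
Currency deposit ¥42 billion: just a shift between currency and reserves — both are base money → 0.
Net: −53 + 28 − 20 + 62 + 0 = +¥17 billion.

+¥17 billion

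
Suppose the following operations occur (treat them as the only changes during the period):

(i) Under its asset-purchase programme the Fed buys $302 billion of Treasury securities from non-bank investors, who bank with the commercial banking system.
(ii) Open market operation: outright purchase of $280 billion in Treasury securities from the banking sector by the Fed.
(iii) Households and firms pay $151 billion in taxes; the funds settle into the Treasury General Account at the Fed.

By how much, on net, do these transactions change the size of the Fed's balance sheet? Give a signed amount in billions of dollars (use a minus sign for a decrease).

+$582 billion

Asset purchase (from non-banks) $302 billion: a Fed asset is acquired → +$302B.
OMO purchase (from banks) $280 billion: a Fed asset is acquired → +$280B.
Government account inflow $151 billion: only the composition of liabilities changes → 0.
Net: 302 + 280 + 0 = +$582 billion.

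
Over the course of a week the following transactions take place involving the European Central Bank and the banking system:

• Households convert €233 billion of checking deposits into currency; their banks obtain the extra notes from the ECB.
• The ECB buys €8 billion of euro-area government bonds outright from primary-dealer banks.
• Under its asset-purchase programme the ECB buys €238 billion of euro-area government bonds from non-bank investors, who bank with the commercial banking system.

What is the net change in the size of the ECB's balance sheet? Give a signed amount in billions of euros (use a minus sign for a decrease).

+€246 billion

Currency withdrawal €233 billion: only the composition of liabilities changes → 0.
OMO purchase (from banks) €8 billion: an ECB asset is acquired → +€8B.
Asset purchase (from non-banks) €238 billion: an ECB asset is acquired → +€238B.
Net: 0 + 8 + 238 = +€246 billion.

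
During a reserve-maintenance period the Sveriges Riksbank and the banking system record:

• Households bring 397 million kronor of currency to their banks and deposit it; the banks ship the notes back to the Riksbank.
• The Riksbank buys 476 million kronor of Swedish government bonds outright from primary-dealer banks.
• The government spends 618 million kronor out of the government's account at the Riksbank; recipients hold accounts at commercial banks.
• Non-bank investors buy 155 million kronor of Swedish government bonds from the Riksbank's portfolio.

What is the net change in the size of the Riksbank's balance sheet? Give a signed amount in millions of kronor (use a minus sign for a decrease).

Riksbank balance sheet:
  Assets:      Securities +321M
  Liabilities: Bank reserves +1336M, Currency in circulation −397M, Government deposits −618M
Commercial banking system:
  Assets:      Reserves at CB +1336M, Securities −476M
  Liabilities: Checkable deposits +860M
Change in total Riksbank assets = +321 million.

+321 million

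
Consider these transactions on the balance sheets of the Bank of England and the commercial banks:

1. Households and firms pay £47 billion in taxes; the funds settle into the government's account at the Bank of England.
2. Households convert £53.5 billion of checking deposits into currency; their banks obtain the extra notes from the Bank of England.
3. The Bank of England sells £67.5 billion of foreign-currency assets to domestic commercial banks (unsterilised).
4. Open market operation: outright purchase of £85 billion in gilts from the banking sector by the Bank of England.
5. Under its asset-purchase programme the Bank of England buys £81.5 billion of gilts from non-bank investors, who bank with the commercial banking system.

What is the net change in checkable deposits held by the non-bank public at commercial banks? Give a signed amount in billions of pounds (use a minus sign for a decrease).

-£19 billion

Bank of England balance sheet:
  Assets:      Securities +£166.5B, Foreign assets −£67.5B
  Liabilities: Bank reserves −£1.5B, Currency in circulation +£53.5B, Government deposits +£47B
Commercial banking system:
  Assets:      Reserves at CB −£1.5B, Securities −£85B, Foreign assets +£67.5B
  Liabilities: Checkable deposits −£19B
So the change in checkable deposits held by the non-bank public at commercial banks is -£19 billion.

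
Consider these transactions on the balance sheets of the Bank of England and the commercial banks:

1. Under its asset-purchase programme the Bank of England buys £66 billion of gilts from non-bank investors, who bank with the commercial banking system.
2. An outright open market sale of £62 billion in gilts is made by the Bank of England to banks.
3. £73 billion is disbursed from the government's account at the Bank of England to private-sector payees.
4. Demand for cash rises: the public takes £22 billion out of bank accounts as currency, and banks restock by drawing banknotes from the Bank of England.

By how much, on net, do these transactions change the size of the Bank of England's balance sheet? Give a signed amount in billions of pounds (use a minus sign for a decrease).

Bank of England balance sheet:
  Assets:      Securities +£4B
  Liabilities: Bank reserves +£55B, Currency in circulation +£22B, Government deposits −£73B
Change in total Bank of England assets = +£4 billion.

+£4 billion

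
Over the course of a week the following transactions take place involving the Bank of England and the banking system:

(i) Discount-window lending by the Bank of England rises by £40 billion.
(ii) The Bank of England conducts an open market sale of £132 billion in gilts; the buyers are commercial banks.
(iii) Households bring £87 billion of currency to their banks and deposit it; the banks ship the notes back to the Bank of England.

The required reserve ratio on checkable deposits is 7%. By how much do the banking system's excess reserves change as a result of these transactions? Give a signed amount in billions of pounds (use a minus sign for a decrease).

Discount-window loan £40 billion: reserves +£40B, deposits 0.
OMO sale (to banks) £132 billion: reserves −£132B, deposits 0.
Currency deposit £87 billion: reserves +£87B, deposits +£87B.
Totals: Δreserves = −£5B, Δdeposits = +£87B.
Δrequired reserves = 7% × +£87B = +£6.09B.
Δexcess reserves = Δreserves − Δrequired = −£5B − (+£6.09B) = -£11.09 billion.

-£11.09 billion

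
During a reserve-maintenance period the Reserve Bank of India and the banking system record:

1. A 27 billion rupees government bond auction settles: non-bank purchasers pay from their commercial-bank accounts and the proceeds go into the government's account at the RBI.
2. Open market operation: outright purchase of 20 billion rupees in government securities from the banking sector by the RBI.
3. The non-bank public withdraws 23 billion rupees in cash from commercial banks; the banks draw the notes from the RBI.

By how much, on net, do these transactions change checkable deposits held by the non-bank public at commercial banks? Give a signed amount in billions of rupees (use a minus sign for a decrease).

RBI balance sheet:
  Assets:      Securities +20B
  Liabilities: Bank reserves −30B, Currency in circulation +23B, Government deposits +27B
Commercial banking system:
  Assets:      Reserves at CB −30B, Securities −20B
  Liabilities: Checkable deposits −50B
So the change in checkable deposits held by the non-bank public at commercial banks is -50 billion.

-50 billion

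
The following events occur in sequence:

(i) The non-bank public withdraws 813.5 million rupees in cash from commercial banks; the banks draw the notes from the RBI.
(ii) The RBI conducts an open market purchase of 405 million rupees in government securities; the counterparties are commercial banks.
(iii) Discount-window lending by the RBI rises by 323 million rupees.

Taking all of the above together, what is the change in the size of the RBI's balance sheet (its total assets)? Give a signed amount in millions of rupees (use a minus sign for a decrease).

+728 million

Currency withdrawal 813.5 million rupees: only the composition of liabilities changes → 0.
OMO purchase (from banks) 405 million rupees: an RBI asset is acquired → +405M.
Discount-window loan 323 million rupees: an RBI asset is acquired → +323M.
Net: 0 + 405 + 323 = +728 million.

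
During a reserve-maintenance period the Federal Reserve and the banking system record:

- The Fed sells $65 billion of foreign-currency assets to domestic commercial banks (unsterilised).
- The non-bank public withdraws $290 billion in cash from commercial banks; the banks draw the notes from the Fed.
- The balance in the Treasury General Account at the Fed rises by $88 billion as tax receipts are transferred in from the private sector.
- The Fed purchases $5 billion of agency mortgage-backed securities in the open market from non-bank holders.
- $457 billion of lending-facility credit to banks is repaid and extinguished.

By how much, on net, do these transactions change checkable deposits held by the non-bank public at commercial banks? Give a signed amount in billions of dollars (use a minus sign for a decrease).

-$373 billion

FX sale $65 billion: the counterparty is a bank, so public deposits are unchanged → 0.
Currency withdrawal $290 billion: non-bank counterparties' bank balances fall → −$290B.
Government account inflow $88 billion: non-bank counterparties' bank balances fall → −$88B.
Asset purchase (from non-banks) $5 billion: non-bank counterparties' bank balances rise → +$5B.
Discount-window repayment $457 billion: the counterparty is a bank, so public deposits are unchanged → 0.
Net: 0 − 290 − 88 + 5 + 0 = -$373 billion.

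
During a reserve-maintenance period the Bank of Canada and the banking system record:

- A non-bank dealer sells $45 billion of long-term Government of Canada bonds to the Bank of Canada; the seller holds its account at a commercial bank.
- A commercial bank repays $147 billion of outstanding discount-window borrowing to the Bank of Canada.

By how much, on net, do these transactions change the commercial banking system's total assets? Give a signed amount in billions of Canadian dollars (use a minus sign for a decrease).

Bank of Canada balance sheet:
  Assets:      Securities +$45B, Loans to banks −$147B
  Liabilities: Bank reserves −$102B
Commercial banking system:
  Assets:      Reserves at CB −$102B
  Liabilities: Checkable deposits +$45B, Borrowings from CB −$147B
Change in total bank assets = -$102 billion.

-$102 billion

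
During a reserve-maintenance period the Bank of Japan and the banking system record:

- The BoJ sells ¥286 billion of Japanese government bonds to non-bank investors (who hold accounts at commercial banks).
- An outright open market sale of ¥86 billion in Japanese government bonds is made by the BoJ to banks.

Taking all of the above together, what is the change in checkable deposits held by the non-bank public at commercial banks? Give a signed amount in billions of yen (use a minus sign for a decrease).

-¥286 billion

Asset sale (to non-banks) ¥286 billion: non-bank counterparties' bank balances fall → −¥286B.
OMO sale (to banks) ¥86 billion: the counterparty is a bank, so public deposits are unchanged → 0.
Net: −286 + 0 = -¥286 billion.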